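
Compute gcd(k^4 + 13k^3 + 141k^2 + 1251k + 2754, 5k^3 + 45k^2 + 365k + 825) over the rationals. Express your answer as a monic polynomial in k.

k + 3

Repeated division with remainder:
  k^4 + 13k^3 + 141k^2 + 1251k + 2754 = ((1/5)k + 4/5)(5k^3 + 45k^2 + 365k + 825) + (32k^2 + 794k + 2094)
  5k^3 + 45k^2 + 365k + 825 = ((5/32)k − 1265/512)(32k^2 + 794k + 2094) + ((511885/256)k + 1535655/256)
  32k^2 + 794k + 2094 = ((8192/511885)k + 178688/511885)((511885/256)k + 1535655/256) + (0)
Last nonzero remainder: (511885/256)k + 1535655/256. Dividing through by 511885/256 gives the monic gcd k + 3.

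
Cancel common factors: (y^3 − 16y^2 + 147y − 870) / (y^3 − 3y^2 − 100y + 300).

(y^2 − 6y + 87)/(y^2 + 7y − 30)

By polynomial division,
  y^3 − 16y^2 + 147y − 870 = (y^3 − 3y^2 − 100y + 300) + (−13y^2 + 247y − 1170)
  y^3 − 3y^2 − 100y + 300 = (−(1/13)y − 16/13)(−13y^2 + 247y − 1170) + (114y − 1140)
  −13y^2 + 247y − 1170 = (−(13/114)y + 39/38)(114y − 1140) + (0)
Last nonzero remainder: 114y − 1140. Dividing through by 114 gives the monic gcd y − 10.
Cancel y − 10 from numerator and denominator to get the reduced form.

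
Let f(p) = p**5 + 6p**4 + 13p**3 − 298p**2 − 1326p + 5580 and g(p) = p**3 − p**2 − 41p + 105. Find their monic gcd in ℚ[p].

p**2 − 8p + 15

Repeated division with remainder:
  p**5 + 6p**4 + 13p**3 − 298p**2 − 1326p + 5580 = (p**2 + 7p + 61)(p**3 − p**2 − 41p + 105) + (−55p**2 + 440p − 825)
  p**3 − p**2 − 41p + 105 = (−(1/55)p − 7/55)(−55p**2 + 440p − 825) + (0)
Last nonzero remainder: −55p**2 + 440p − 825. Dividing through by −55 gives the monic gcd p**2 − 8p + 15.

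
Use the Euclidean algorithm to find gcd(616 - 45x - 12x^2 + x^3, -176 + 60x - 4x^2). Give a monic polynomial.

-11 + x

Apply the Euclidean algorithm:
  x^3 - 12x^2 - 45x + 616 = (-(1/4)x - 3/4)(-4x^2 + 60x - 176) + (-44x + 484)
  -4x^2 + 60x - 176 = ((1/11)x - 4/11)(-44x + 484) + (0)
Last nonzero remainder: -44x + 484. Dividing through by -44 gives the monic gcd x - 11.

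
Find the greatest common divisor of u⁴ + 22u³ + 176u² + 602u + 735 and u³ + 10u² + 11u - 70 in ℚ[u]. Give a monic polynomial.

u² + 12u + 35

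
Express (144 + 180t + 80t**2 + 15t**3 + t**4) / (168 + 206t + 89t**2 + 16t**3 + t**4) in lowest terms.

By polynomial division,
  t**4 + 15t**3 + 80t**2 + 180t + 144 = (t**4 + 16t**3 + 89t**2 + 206t + 168) + (−t**3 − 9t**2 − 26t − 24)
  t**4 + 16t**3 + 89t**2 + 206t + 168 = (−t − 7)(−t**3 − 9t**2 − 26t − 24) + (0)
Last nonzero remainder: −t**3 − 9t**2 − 26t − 24. Dividing through by −1 gives the monic gcd t**3 + 9t**2 + 26t + 24.
Cancel t**3 + 9t**2 + 26t + 24 from numerator and denominator to get the reduced form.

(6 + t)/(7 + t)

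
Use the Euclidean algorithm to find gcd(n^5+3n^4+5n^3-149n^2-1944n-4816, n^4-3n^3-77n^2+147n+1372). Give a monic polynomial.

By polynomial division,
  n^5+3n^4+5n^3-149n^2-1944n-4816 = (n+6)(n^4-3n^3-77n^2+147n+1372) + (100n^3+166n^2-4198n-13048)
  n^4-3n^3-77n^2+147n+1372 = ((1/100)n-233/5000)(100n^3+166n^2-4198n-13048) + (-(68211/2500)n^2+(204633/2500)n+477477/625)
  100n^3+166n^2-4198n-13048 = (-(250000/68211)n-1165000/68211)(-(68211/2500)n^2+(204633/2500)n+477477/625) + (0)
Last nonzero remainder: -(68211/2500)n^2+(204633/2500)n+477477/625. Dividing through by -68211/2500 gives the monic gcd n^2-3n-28.

n^2-3n-28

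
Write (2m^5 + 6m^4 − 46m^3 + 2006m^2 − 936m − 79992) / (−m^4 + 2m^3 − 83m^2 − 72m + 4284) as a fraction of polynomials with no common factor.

(−2m^3 − 6m^2 − 26m − 2222)/(m^2 − 2m + 119)

Euclidean algorithm in ℚ[m]:
  2m^5 + 6m^4 − 46m^3 + 2006m^2 − 936m − 79992 = (−2m − 10)(−m^4 + 2m^3 − 83m^2 − 72m + 4284) + (−192m^3 + 1032m^2 + 6912m − 37152)
  −m^4 + 2m^3 − 83m^2 − 72m + 4284 = ((1/192)m + 9/512)(−192m^3 + 1032m^2 + 6912m − 37152) + (−(8777/64)m^2 + 78993/16)
  −192m^3 + 1032m^2 + 6912m − 37152 = ((12288/8777)m − 66048/8777)(−(8777/64)m^2 + 78993/16) + (0)
Last nonzero remainder: −(8777/64)m^2 + 78993/16. Dividing through by −8777/64 gives the monic gcd m^2 − 36.
Cancel m^2 − 36 from numerator and denominator to get the reduced form.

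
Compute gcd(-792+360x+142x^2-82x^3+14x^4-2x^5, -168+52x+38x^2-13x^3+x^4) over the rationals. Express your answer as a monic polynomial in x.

Repeated division with remainder:
  -2x^5+14x^4-82x^3+142x^2+360x-792 = (-2x-12)(x^4-13x^3+38x^2+52x-168) + (-162x^3+702x^2+648x-2808)
  x^4-13x^3+38x^2+52x-168 = (-(1/162)x+13/243)(-162x^3+702x^2+648x-2808) + ((40/9)x^2-160/9)
  -162x^3+702x^2+648x-2808 = (-(729/20)x+3159/20)((40/9)x^2-160/9) + (0)
Last nonzero remainder: (40/9)x^2-160/9. Dividing through by 40/9 gives the monic gcd x^2-4.

-4+x^2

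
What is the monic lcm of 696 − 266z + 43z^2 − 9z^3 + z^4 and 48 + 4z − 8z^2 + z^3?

Apply the Euclidean algorithm:
  z^4 − 9z^3 + 43z^2 − 266z + 696 = (z − 1)(z^3 − 8z^2 + 4z + 48) + (31z^2 − 310z + 744)
  z^3 − 8z^2 + 4z + 48 = ((1/31)z + 2/31)(31z^2 − 310z + 744) + (0)
Last nonzero remainder: 31z^2 − 310z + 744. Dividing through by 31 gives the monic gcd z^2 − 10z + 24.
Then lcm(f, g) = f·g / gcd(f, g); expanding and making the result monic gives the answer.

1392 + 164z − 180z^2 + 25z^3 − 7z^4 + z^5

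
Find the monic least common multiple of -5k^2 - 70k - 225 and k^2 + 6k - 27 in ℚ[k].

Repeated division with remainder:
  -5k^2 - 70k - 225 = (-5)(k^2 + 6k - 27) + (-40k - 360)
  k^2 + 6k - 27 = (-(1/40)k + 3/40)(-40k - 360) + (0)
Last nonzero remainder: -40k - 360. Dividing through by -40 gives the monic gcd k + 9.
Then lcm(f, g) = f·g / gcd(f, g); expanding and making the result monic gives the answer.

k^3 + 11k^2 + 3k - 135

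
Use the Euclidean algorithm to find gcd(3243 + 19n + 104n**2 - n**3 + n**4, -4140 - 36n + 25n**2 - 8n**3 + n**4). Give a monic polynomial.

69 - 4n + n**2

Euclidean algorithm in ℚ[n]:
  n**4 - n**3 + 104n**2 + 19n + 3243 = (n**4 - 8n**3 + 25n**2 - 36n - 4140) + (7n**3 + 79n**2 + 55n + 7383)
  n**4 - 8n**3 + 25n**2 - 36n - 4140 = ((1/7)n - 135/49)(7n**3 + 79n**2 + 55n + 7383) + ((11505/49)n**2 - (46020/49)n + 793845/49)
  7n**3 + 79n**2 + 55n + 7383 = ((343/11505)n + 5243/11505)((11505/49)n**2 - (46020/49)n + 793845/49) + (0)
Last nonzero remainder: (11505/49)n**2 - (46020/49)n + 793845/49. Dividing through by 11505/49 gives the monic gcd n**2 - 4n + 69.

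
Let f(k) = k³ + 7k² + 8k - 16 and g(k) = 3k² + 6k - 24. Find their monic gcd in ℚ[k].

Apply the Euclidean algorithm:
  k³ + 7k² + 8k - 16 = ((1/3)k + 5/3)(3k² + 6k - 24) + (6k + 24)
  3k² + 6k - 24 = ((1/2)k - 1)(6k + 24) + (0)
Last nonzero remainder: 6k + 24. Dividing through by 6 gives the monic gcd k + 4.

k + 4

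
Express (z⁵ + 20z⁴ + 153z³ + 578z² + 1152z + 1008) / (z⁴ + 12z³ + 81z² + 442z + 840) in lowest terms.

(z³ + 10z² + 32z + 48)/(z² + 2z + 40)

By polynomial division,
  z⁵ + 20z⁴ + 153z³ + 578z² + 1152z + 1008 = (z + 8)(z⁴ + 12z³ + 81z² + 442z + 840) + (-24z³ - 512z² - 3224z - 5712)
  z⁴ + 12z³ + 81z² + 442z + 840 = (-(1/24)z + 7/18)(-24z³ - 512z² - 3224z - 5712) + ((1312/9)z² + (13120/9)z + 9184/3)
  -24z³ - 512z² - 3224z - 5712 = (-(27/164)z - 153/82)((1312/9)z² + (13120/9)z + 9184/3) + (0)
Last nonzero remainder: (1312/9)z² + (13120/9)z + 9184/3. Dividing through by 1312/9 gives the monic gcd z² + 10z + 21.
Cancel z² + 10z + 21 from numerator and denominator to get the reduced form.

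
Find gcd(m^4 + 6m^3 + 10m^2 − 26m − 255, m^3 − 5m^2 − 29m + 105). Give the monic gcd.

Euclidean algorithm in ℚ[m]:
  m^4 + 6m^3 + 10m^2 − 26m − 255 = (m + 11)(m^3 − 5m^2 − 29m + 105) + (94m^2 + 188m − 1410)
  m^3 − 5m^2 − 29m + 105 = ((1/94)m − 7/94)(94m^2 + 188m − 1410) + (0)
Last nonzero remainder: 94m^2 + 188m − 1410. Dividing through by 94 gives the monic gcd m^2 + 2m − 15.

m^2 + 2m − 15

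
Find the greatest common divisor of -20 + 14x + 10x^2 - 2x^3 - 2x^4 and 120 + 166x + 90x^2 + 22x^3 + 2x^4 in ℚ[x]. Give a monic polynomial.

Euclidean algorithm in ℚ[x]:
  -2x^4 - 2x^3 + 10x^2 + 14x - 20 = (-1)(2x^4 + 22x^3 + 90x^2 + 166x + 120) + (20x^3 + 100x^2 + 180x + 100)
  2x^4 + 22x^3 + 90x^2 + 166x + 120 = ((1/10)x + 3/5)(20x^3 + 100x^2 + 180x + 100) + (12x^2 + 48x + 60)
  20x^3 + 100x^2 + 180x + 100 = ((5/3)x + 5/3)(12x^2 + 48x + 60) + (0)
Last nonzero remainder: 12x^2 + 48x + 60. Dividing through by 12 gives the monic gcd x^2 + 4x + 5.

5 + 4x + x^2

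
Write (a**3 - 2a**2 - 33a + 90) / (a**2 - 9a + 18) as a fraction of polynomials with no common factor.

By polynomial division,
  a**3 - 2a**2 - 33a + 90 = (a + 7)(a**2 - 9a + 18) + (12a - 36)
  a**2 - 9a + 18 = ((1/12)a - 1/2)(12a - 36) + (0)
Last nonzero remainder: 12a - 36. Dividing through by 12 gives the monic gcd a - 3.
Cancel a - 3 from numerator and denominator to get the reduced form.

(a**2 + a - 30)/(a - 6)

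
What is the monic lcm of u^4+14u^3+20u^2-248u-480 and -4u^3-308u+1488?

u^6+18u^5+169u^4+1134u^3+388u^2-24984u-44640

Repeated division with remainder:
  u^4+14u^3+20u^2-248u-480 = (-(1/4)u-7/2)(-4u^3-308u+1488) + (-57u^2-954u+4728)
  -4u^3-308u+1488 = ((4/57)u-424/361)(-57u^2-954u+4728) + (-(635460/361)u+2541840/361)
  -57u^2-954u+4728 = ((6859/211820)u+71117/105910)(-(635460/361)u+2541840/361) + (0)
Last nonzero remainder: -(635460/361)u+2541840/361. Dividing through by -635460/361 gives the monic gcd u-4.
Then lcm(f, g) = f·g / gcd(f, g); expanding and making the result monic gives the answer.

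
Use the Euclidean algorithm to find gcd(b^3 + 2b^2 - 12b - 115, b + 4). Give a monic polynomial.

1

Apply the Euclidean algorithm:
  b^3 + 2b^2 - 12b - 115 = (b^2 - 2b - 4)(b + 4) + (-99)
  b + 4 = (-(1/99)b - 4/99)(-99) + (0)
The last nonzero remainder is the constant -99, so the polynomials are coprime and gcd = 1.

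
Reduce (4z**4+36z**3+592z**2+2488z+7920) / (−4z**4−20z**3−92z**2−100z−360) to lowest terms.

Euclidean algorithm in ℚ[z]:
  4z**4+36z**3+592z**2+2488z+7920 = (−1)(−4z**4−20z**3−92z**2−100z−360) + (16z**3+500z**2+2388z+7560)
  −4z**4−20z**3−92z**2−100z−360 = (−(1/4)z+105/16)(16z**3+500z**2+2388z+7560) + (−(11105/4)z**2−(55525/4)z−99945/2)
  16z**3+500z**2+2388z+7560 = (−(64/11105)z−336/2221)(−(11105/4)z**2−(55525/4)z−99945/2) + (0)
Last nonzero remainder: −(11105/4)z**2−(55525/4)z−99945/2. Dividing through by −11105/4 gives the monic gcd z**2+5z+18.
Cancel z**2+5z+18 from numerator and denominator to get the reduced form.

(−z**2−4z−110)/(z**2+5)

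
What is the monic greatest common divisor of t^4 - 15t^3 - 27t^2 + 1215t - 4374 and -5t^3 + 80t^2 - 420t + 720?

t - 6

By polynomial division,
  t^4 - 15t^3 - 27t^2 + 1215t - 4374 = (-(1/5)t - 1/5)(-5t^3 + 80t^2 - 420t + 720) + (-95t^2 + 1275t - 4230)
  -5t^3 + 80t^2 - 420t + 720 = ((1/19)t - 49/361)(-95t^2 + 1275t - 4230) + (-(8775/361)t + 52650/361)
  -95t^2 + 1275t - 4230 = ((6859/1755)t - 16967/585)(-(8775/361)t + 52650/361) + (0)
Last nonzero remainder: -(8775/361)t + 52650/361. Dividing through by -8775/361 gives the monic gcd t - 6.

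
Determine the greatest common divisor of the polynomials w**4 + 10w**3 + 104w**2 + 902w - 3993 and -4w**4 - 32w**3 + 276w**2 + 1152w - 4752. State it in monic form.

w**2 + 8w - 33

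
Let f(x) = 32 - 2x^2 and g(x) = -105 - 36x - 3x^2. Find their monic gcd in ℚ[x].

1

By polynomial division,
  -2x^2 + 32 = (2/3)(-3x^2 - 36x - 105) + (24x + 102)
  -3x^2 - 36x - 105 = (-(1/8)x - 31/32)(24x + 102) + (-99/16)
  24x + 102 = (-(128/33)x - 544/33)(-99/16) + (0)
The last nonzero remainder is the constant -99/16, so the polynomials are coprime and gcd = 1.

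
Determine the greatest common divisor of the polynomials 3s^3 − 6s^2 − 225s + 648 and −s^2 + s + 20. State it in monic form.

1

Euclidean algorithm in ℚ[s]:
  3s^3 − 6s^2 − 225s + 648 = (−3s + 3)(−s^2 + s + 20) + (−168s + 588)
  −s^2 + s + 20 = ((1/168)s + 5/336)(−168s + 588) + (45/4)
  −168s + 588 = (−(224/15)s + 784/15)(45/4) + (0)
The last nonzero remainder is the constant 45/4, so the polynomials are coprime and gcd = 1.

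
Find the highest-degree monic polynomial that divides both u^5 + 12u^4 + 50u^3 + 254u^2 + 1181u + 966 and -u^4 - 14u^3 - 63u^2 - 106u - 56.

u^2 + 8u + 7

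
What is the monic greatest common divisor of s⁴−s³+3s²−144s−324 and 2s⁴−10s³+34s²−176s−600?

s²−4s−12

Euclidean algorithm in ℚ[s]:
  s⁴−s³+3s²−144s−324 = (1/2)(2s⁴−10s³+34s²−176s−600) + (4s³−14s²−56s−24)
  2s⁴−10s³+34s²−176s−600 = ((1/2)s−3/4)(4s³−14s²−56s−24) + ((103/2)s²−206s−618)
  4s³−14s²−56s−24 = ((8/103)s+4/103)((103/2)s²−206s−618) + (0)
Last nonzero remainder: (103/2)s²−206s−618. Dividing through by 103/2 gives the monic gcd s²−4s−12.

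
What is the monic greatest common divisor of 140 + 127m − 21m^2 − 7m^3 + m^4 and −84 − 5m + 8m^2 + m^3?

Euclidean algorithm in ℚ[m]:
  m^4 − 7m^3 − 21m^2 + 127m + 140 = (m − 15)(m^3 + 8m^2 − 5m − 84) + (104m^2 + 136m − 1120)
  m^3 + 8m^2 − 5m − 84 = ((1/104)m + 87/1352)(104m^2 + 136m − 1120) + (−(504/169)m − 2016/169)
  104m^2 + 136m − 1120 = (−(2197/63)m + 845/9)(−(504/169)m − 2016/169) + (0)
Last nonzero remainder: −(504/169)m − 2016/169. Dividing through by −504/169 gives the monic gcd m + 4.

4 + m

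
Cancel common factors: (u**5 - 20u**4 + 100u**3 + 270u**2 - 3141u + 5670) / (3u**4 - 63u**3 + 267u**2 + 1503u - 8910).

(u**2 - 10u + 21)/(3u - 33)

Apply the Euclidean algorithm:
  u**5 - 20u**4 + 100u**3 + 270u**2 - 3141u + 5670 = ((1/3)u + 1/3)(3u**4 - 63u**3 + 267u**2 + 1503u - 8910) + (32u**3 - 320u**2 - 672u + 8640)
  3u**4 - 63u**3 + 267u**2 + 1503u - 8910 = ((3/32)u - 33/32)(32u**3 - 320u**2 - 672u + 8640) + (0)
Last nonzero remainder: 32u**3 - 320u**2 - 672u + 8640. Dividing through by 32 gives the monic gcd u**3 - 10u**2 - 21u + 270.
Cancel u**3 - 10u**2 - 21u + 270 from numerator and denominator to get the reduced form.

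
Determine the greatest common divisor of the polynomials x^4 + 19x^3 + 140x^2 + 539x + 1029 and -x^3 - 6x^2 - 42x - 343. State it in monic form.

x + 7

Apply the Euclidean algorithm:
  x^4 + 19x^3 + 140x^2 + 539x + 1029 = (-x - 13)(-x^3 - 6x^2 - 42x - 343) + (20x^2 - 350x - 3430)
  -x^3 - 6x^2 - 42x - 343 = (-(1/20)x - 47/40)(20x^2 - 350x - 3430) + (-(2499/4)x - 17493/4)
  20x^2 - 350x - 3430 = (-(80/2499)x + 40/51)(-(2499/4)x - 17493/4) + (0)
Last nonzero remainder: -(2499/4)x - 17493/4. Dividing through by -2499/4 gives the monic gcd x + 7.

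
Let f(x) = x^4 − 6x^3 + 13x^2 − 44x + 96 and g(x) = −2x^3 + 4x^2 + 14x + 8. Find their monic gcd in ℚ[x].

x − 4

Euclidean algorithm in ℚ[x]:
  x^4 − 6x^3 + 13x^2 − 44x + 96 = (−(1/2)x + 2)(−2x^3 + 4x^2 + 14x + 8) + (12x^2 − 68x + 80)
  −2x^3 + 4x^2 + 14x + 8 = (−(1/6)x − 11/18)(12x^2 − 68x + 80) + (−(128/9)x + 512/9)
  12x^2 − 68x + 80 = (−(27/32)x + 45/32)(−(128/9)x + 512/9) + (0)
Last nonzero remainder: −(128/9)x + 512/9. Dividing through by −128/9 gives the monic gcd x − 4.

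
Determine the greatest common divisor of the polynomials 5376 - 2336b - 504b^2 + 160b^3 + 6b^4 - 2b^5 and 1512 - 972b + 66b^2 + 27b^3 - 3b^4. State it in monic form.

Apply the Euclidean algorithm:
  -2b^5 + 6b^4 + 160b^3 - 504b^2 - 2336b + 5376 = ((2/3)b + 4)(-3b^4 + 27b^3 + 66b^2 - 972b + 1512) + (8b^3 - 120b^2 + 544b - 672)
  -3b^4 + 27b^3 + 66b^2 - 972b + 1512 = (-(3/8)b - 9/4)(8b^3 - 120b^2 + 544b - 672) + (0)
Last nonzero remainder: 8b^3 - 120b^2 + 544b - 672. Dividing through by 8 gives the monic gcd b^3 - 15b^2 + 68b - 84.

-84 + 68b - 15b^2 + b^3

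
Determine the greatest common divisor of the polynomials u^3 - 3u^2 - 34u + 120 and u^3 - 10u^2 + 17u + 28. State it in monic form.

Apply the Euclidean algorithm:
  u^3 - 3u^2 - 34u + 120 = (u^3 - 10u^2 + 17u + 28) + (7u^2 - 51u + 92)
  u^3 - 10u^2 + 17u + 28 = ((1/7)u - 19/49)(7u^2 - 51u + 92) + (-(780/49)u + 3120/49)
  7u^2 - 51u + 92 = (-(343/780)u + 1127/780)(-(780/49)u + 3120/49) + (0)
Last nonzero remainder: -(780/49)u + 3120/49. Dividing through by -780/49 gives the monic gcd u - 4.

u - 4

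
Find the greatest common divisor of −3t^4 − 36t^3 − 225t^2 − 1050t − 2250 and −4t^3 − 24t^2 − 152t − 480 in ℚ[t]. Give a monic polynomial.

Euclidean algorithm in ℚ[t]:
  −3t^4 − 36t^3 − 225t^2 − 1050t − 2250 = ((3/4)t + 9/2)(−4t^3 − 24t^2 − 152t − 480) + (−3t^2 − 6t − 90)
  −4t^3 − 24t^2 − 152t − 480 = ((4/3)t + 16/3)(−3t^2 − 6t − 90) + (0)
Last nonzero remainder: −3t^2 − 6t − 90. Dividing through by −3 gives the monic gcd t^2 + 2t + 30.

t^2 + 2t + 30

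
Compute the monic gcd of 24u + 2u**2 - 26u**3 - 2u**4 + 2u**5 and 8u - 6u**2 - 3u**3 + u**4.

By polynomial division,
  2u**5 - 2u**4 - 26u**3 + 2u**2 + 24u = (2u + 4)(u**4 - 3u**3 - 6u**2 + 8u) + (-2u**3 + 10u**2 - 8u)
  u**4 - 3u**3 - 6u**2 + 8u = (-(1/2)u - 1)(-2u**3 + 10u**2 - 8u) + (0)
Last nonzero remainder: -2u**3 + 10u**2 - 8u. Dividing through by -2 gives the monic gcd u**3 - 5u**2 + 4u.

4u - 5u**2 + u**3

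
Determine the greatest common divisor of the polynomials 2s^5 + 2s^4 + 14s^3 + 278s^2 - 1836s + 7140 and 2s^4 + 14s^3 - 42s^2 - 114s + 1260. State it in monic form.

s^3 + s^2 - 27s + 105

Euclidean algorithm in ℚ[s]:
  2s^5 + 2s^4 + 14s^3 + 278s^2 - 1836s + 7140 = (s - 6)(2s^4 + 14s^3 - 42s^2 - 114s + 1260) + (140s^3 + 140s^2 - 3780s + 14700)
  2s^4 + 14s^3 - 42s^2 - 114s + 1260 = ((1/70)s + 3/35)(140s^3 + 140s^2 - 3780s + 14700) + (0)
Last nonzero remainder: 140s^3 + 140s^2 - 3780s + 14700. Dividing through by 140 gives the monic gcd s^3 + s^2 - 27s + 105.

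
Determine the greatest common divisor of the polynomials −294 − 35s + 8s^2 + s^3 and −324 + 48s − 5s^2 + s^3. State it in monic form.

−6 + s

By polynomial division,
  s^3 + 8s^2 − 35s − 294 = (s^3 − 5s^2 + 48s − 324) + (13s^2 − 83s + 30)
  s^3 − 5s^2 + 48s − 324 = ((1/13)s + 18/169)(13s^2 − 83s + 30) + ((9216/169)s − 55296/169)
  13s^2 − 83s + 30 = ((2197/9216)s − 845/9216)((9216/169)s − 55296/169) + (0)
Last nonzero remainder: (9216/169)s − 55296/169. Dividing through by 9216/169 gives the monic gcd s − 6.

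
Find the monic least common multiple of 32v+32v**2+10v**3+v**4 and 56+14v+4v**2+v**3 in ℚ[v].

448v+448v**2+172v**3+46v**4+10v**5+v**6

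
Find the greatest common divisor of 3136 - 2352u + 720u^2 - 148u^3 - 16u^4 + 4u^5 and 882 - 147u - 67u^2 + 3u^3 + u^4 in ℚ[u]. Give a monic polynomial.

Apply the Euclidean algorithm:
  4u^5 - 16u^4 - 148u^3 + 720u^2 - 2352u + 3136 = (4u - 28)(u^4 + 3u^3 - 67u^2 - 147u + 882) + (204u^3 - 568u^2 - 9996u + 27832)
  u^4 + 3u^3 - 67u^2 - 147u + 882 = ((1/204)u + 295/10404)(204u^3 - 568u^2 - 9996u + 27832) + (-(4928/2601)u^2 + 241472/2601)
  204u^3 - 568u^2 - 9996u + 27832 = (-(132651/1232)u + 184671/616)(-(4928/2601)u^2 + 241472/2601) + (0)
Last nonzero remainder: -(4928/2601)u^2 + 241472/2601. Dividing through by -4928/2601 gives the monic gcd u^2 - 49.

-49 + u^2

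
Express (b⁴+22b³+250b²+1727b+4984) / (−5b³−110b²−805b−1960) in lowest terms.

Apply the Euclidean algorithm:
  b⁴+22b³+250b²+1727b+4984 = (−(1/5)b)(−5b³−110b²−805b−1960) + (89b²+1335b+4984)
  −5b³−110b²−805b−1960 = (−(5/89)b−35/89)(89b²+1335b+4984) + (0)
Last nonzero remainder: 89b²+1335b+4984. Dividing through by 89 gives the monic gcd b²+15b+56.
Cancel b²+15b+56 from numerator and denominator to get the reduced form.

(−b²−7b−89)/(5b+35)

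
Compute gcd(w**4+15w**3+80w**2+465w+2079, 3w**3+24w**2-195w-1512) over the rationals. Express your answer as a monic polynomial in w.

By polynomial division,
  w**4+15w**3+80w**2+465w+2079 = ((1/3)w+7/3)(3w**3+24w**2-195w-1512) + (89w**2+1424w+5607)
  3w**3+24w**2-195w-1512 = ((3/89)w-24/89)(89w**2+1424w+5607) + (0)
Last nonzero remainder: 89w**2+1424w+5607. Dividing through by 89 gives the monic gcd w**2+16w+63.

w**2+16w+63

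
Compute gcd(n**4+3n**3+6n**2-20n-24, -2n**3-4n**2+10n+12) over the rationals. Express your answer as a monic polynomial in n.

Apply the Euclidean algorithm:
  n**4+3n**3+6n**2-20n-24 = (-(1/2)n-1/2)(-2n**3-4n**2+10n+12) + (9n**2-9n-18)
  -2n**3-4n**2+10n+12 = (-(2/9)n-2/3)(9n**2-9n-18) + (0)
Last nonzero remainder: 9n**2-9n-18. Dividing through by 9 gives the monic gcd n**2-n-2.

n**2-n-2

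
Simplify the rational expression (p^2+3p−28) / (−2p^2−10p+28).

By polynomial division,
  p^2+3p−28 = (−1/2)(−2p^2−10p+28) + (−2p−14)
  −2p^2−10p+28 = (p−2)(−2p−14) + (0)
Last nonzero remainder: −2p−14. Dividing through by −2 gives the monic gcd p+7.
Cancel p+7 from numerator and denominator to get the reduced form.

(−p+4)/(2p−4)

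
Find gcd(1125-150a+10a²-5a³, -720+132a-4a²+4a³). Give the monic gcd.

45+3a+a²

Apply the Euclidean algorithm:
  -5a³+10a²-150a+1125 = (-5/4)(4a³-4a²+132a-720) + (5a²+15a+225)
  4a³-4a²+132a-720 = ((4/5)a-16/5)(5a²+15a+225) + (0)
Last nonzero remainder: 5a²+15a+225. Dividing through by 5 gives the monic gcd a²+3a+45.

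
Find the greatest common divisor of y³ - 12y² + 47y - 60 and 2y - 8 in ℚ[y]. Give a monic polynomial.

By polynomial division,
  y³ - 12y² + 47y - 60 = ((1/2)y² - 4y + 15/2)(2y - 8) + (0)
Last nonzero remainder: 2y - 8. Dividing through by 2 gives the monic gcd y - 4.

y - 4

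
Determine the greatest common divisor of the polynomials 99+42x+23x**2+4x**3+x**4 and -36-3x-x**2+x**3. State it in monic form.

9+3x+x**2

Euclidean algorithm in ℚ[x]:
  x**4+4x**3+23x**2+42x+99 = (x+5)(x**3-x**2-3x-36) + (31x**2+93x+279)
  x**3-x**2-3x-36 = ((1/31)x-4/31)(31x**2+93x+279) + (0)
Last nonzero remainder: 31x**2+93x+279. Dividing through by 31 gives the monic gcd x**2+3x+9.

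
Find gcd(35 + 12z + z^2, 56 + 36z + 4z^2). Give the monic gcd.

Euclidean algorithm in ℚ[z]:
  z^2 + 12z + 35 = (1/4)(4z^2 + 36z + 56) + (3z + 21)
  4z^2 + 36z + 56 = ((4/3)z + 8/3)(3z + 21) + (0)
Last nonzero remainder: 3z + 21. Dividing through by 3 gives the monic gcd z + 7.

7 + z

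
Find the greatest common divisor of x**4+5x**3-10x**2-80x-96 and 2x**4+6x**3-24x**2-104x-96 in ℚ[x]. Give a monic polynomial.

x**3+x**2-14x-24

By polynomial division,
  x**4+5x**3-10x**2-80x-96 = (1/2)(2x**4+6x**3-24x**2-104x-96) + (2x**3+2x**2-28x-48)
  2x**4+6x**3-24x**2-104x-96 = (x+2)(2x**3+2x**2-28x-48) + (0)
Last nonzero remainder: 2x**3+2x**2-28x-48. Dividing through by 2 gives the monic gcd x**3+x**2-14x-24.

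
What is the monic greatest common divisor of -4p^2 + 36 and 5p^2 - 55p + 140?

Repeated division with remainder:
  -4p^2 + 36 = (-4/5)(5p^2 - 55p + 140) + (-44p + 148)
  5p^2 - 55p + 140 = (-(5/44)p + 105/121)(-44p + 148) + (1400/121)
  -44p + 148 = (-(1331/350)p + 4477/350)(1400/121) + (0)
The last nonzero remainder is the constant 1400/121, so the polynomials are coprime and gcd = 1.

1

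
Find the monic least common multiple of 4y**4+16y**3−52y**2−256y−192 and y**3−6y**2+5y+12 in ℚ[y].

y**5+y**4−25y**3−25y**2+144y+144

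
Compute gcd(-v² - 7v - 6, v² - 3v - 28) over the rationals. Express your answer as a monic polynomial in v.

1

Apply the Euclidean algorithm:
  -v² - 7v - 6 = (-1)(v² - 3v - 28) + (-10v - 34)
  v² - 3v - 28 = (-(1/10)v + 16/25)(-10v - 34) + (-156/25)
  -10v - 34 = ((125/78)v + 425/78)(-156/25) + (0)
The last nonzero remainder is the constant -156/25, so the polynomials are coprime and gcd = 1.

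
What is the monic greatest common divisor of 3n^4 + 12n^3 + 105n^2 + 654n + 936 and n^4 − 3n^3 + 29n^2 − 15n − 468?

Euclidean algorithm in ℚ[n]:
  3n^4 + 12n^3 + 105n^2 + 654n + 936 = (3)(n^4 − 3n^3 + 29n^2 − 15n − 468) + (21n^3 + 18n^2 + 699n + 2340)
  n^4 − 3n^3 + 29n^2 − 15n − 468 = ((1/21)n − 9/49)(21n^3 + 18n^2 + 699n + 2340) + (−(48/49)n^2 + (96/49)n − 1872/49)
  21n^3 + 18n^2 + 699n + 2340 = (−(343/16)n − 245/4)(−(48/49)n^2 + (96/49)n − 1872/49) + (0)
Last nonzero remainder: −(48/49)n^2 + (96/49)n − 1872/49. Dividing through by −48/49 gives the monic gcd n^2 − 2n + 39.

n^2 − 2n + 39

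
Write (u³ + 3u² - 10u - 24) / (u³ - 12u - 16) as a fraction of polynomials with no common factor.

Apply the Euclidean algorithm:
  u³ + 3u² - 10u - 24 = (u³ - 12u - 16) + (3u² + 2u - 8)
  u³ - 12u - 16 = ((1/3)u - 2/9)(3u² + 2u - 8) + (-(80/9)u - 160/9)
  3u² + 2u - 8 = (-(27/80)u + 9/20)(-(80/9)u - 160/9) + (0)
Last nonzero remainder: -(80/9)u - 160/9. Dividing through by -80/9 gives the monic gcd u + 2.
Cancel u + 2 from numerator and denominator to get the reduced form.

(u² + u - 12)/(u² - 2u - 8)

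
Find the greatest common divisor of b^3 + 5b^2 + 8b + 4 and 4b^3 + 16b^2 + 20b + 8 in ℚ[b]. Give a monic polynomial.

b^2 + 3b + 2

Repeated division with remainder:
  b^3 + 5b^2 + 8b + 4 = (1/4)(4b^3 + 16b^2 + 20b + 8) + (b^2 + 3b + 2)
  4b^3 + 16b^2 + 20b + 8 = (4b + 4)(b^2 + 3b + 2) + (0)
The last nonzero remainder b^2 + 3b + 2 is already monic.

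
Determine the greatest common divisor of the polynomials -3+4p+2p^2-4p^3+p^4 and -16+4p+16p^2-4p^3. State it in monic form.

-1+p^2

Apply the Euclidean algorithm:
  p^4-4p^3+2p^2+4p-3 = (-(1/4)p)(-4p^3+16p^2+4p-16) + (3p^2-3)
  -4p^3+16p^2+4p-16 = (-(4/3)p+16/3)(3p^2-3) + (0)
Last nonzero remainder: 3p^2-3. Dividing through by 3 gives the monic gcd p^2-1.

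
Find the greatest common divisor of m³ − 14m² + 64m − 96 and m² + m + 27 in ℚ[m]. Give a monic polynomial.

Repeated division with remainder:
  m³ − 14m² + 64m − 96 = (m − 15)(m² + m + 27) + (52m + 309)
  m² + m + 27 = ((1/52)m − 257/2704)(52m + 309) + (152421/2704)
  52m + 309 = ((140608/152421)m + 278512/50807)(152421/2704) + (0)
The last nonzero remainder is the constant 152421/2704, so the polynomials are coprime and gcd = 1.

1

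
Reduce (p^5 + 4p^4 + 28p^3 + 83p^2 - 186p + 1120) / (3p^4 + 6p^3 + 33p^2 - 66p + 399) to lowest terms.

(p^3 + 7p^2 + 42p + 160)/(3p^2 + 15p + 57)

Apply the Euclidean algorithm:
  p^5 + 4p^4 + 28p^3 + 83p^2 - 186p + 1120 = ((1/3)p + 2/3)(3p^4 + 6p^3 + 33p^2 - 66p + 399) + (13p^3 + 83p^2 - 275p + 854)
  3p^4 + 6p^3 + 33p^2 - 66p + 399 = ((3/13)p - 171/169)(13p^3 + 83p^2 - 275p + 854) + ((30495/169)p^2 - (91485/169)p + 213465/169)
  13p^3 + 83p^2 - 275p + 854 = ((2197/30495)p + 20618/30495)((30495/169)p^2 - (91485/169)p + 213465/169) + (0)
Last nonzero remainder: (30495/169)p^2 - (91485/169)p + 213465/169. Dividing through by 30495/169 gives the monic gcd p^2 - 3p + 7.
Cancel p^2 - 3p + 7 from numerator and denominator to get the reduced form.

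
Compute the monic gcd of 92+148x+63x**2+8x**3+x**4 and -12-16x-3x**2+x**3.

2+3x+x**2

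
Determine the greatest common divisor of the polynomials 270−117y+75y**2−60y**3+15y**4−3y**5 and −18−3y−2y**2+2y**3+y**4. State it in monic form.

−6+y−y**2+y**3

Apply the Euclidean algorithm:
  −3y**5+15y**4−60y**3+75y**2−117y+270 = (−3y+21)(y**4+2y**3−2y**2−3y−18) + (−108y**3+108y**2−108y+648)
  y**4+2y**3−2y**2−3y−18 = (−(1/108)y−1/36)(−108y**3+108y**2−108y+648) + (0)
Last nonzero remainder: −108y**3+108y**2−108y+648. Dividing through by −108 gives the monic gcd y**3−y**2+y−6.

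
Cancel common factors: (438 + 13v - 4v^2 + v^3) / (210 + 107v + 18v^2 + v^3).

(73 - 10v + v^2)/(35 + 12v + v^2)

Repeated division with remainder:
  v^3 - 4v^2 + 13v + 438 = (v^3 + 18v^2 + 107v + 210) + (-22v^2 - 94v + 228)
  v^3 + 18v^2 + 107v + 210 = (-(1/22)v - 151/242)(-22v^2 - 94v + 228) + ((7104/121)v + 42624/121)
  -22v^2 - 94v + 228 = (-(1331/3552)v + 2299/3552)((7104/121)v + 42624/121) + (0)
Last nonzero remainder: (7104/121)v + 42624/121. Dividing through by 7104/121 gives the monic gcd v + 6.
Cancel v + 6 from numerator and denominator to get the reduced form.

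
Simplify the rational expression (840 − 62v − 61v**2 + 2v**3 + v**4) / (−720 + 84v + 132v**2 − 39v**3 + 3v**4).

By polynomial division,
  v**4 + 2v**3 − 61v**2 − 62v + 840 = (1/3)(3v**4 − 39v**3 + 132v**2 + 84v − 720) + (15v**3 − 105v**2 − 90v + 1080)
  3v**4 − 39v**3 + 132v**2 + 84v − 720 = ((1/5)v − 6/5)(15v**3 − 105v**2 − 90v + 1080) + (24v**2 − 240v + 576)
  15v**3 − 105v**2 − 90v + 1080 = ((5/8)v + 15/8)(24v**2 − 240v + 576) + (0)
Last nonzero remainder: 24v**2 − 240v + 576. Dividing through by 24 gives the monic gcd v**2 − 10v + 24.
Cancel v**2 − 10v + 24 from numerator and denominator to get the reduced form.

(35 + 12v + v**2)/(−30 − 9v + 3v**2)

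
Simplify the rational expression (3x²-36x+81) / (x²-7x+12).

By polynomial division,
  3x²-36x+81 = (3)(x²-7x+12) + (-15x+45)
  x²-7x+12 = (-(1/15)x+4/15)(-15x+45) + (0)
Last nonzero remainder: -15x+45. Dividing through by -15 gives the monic gcd x-3.
Cancel x-3 from numerator and denominator to get the reduced form.

(3x-27)/(x-4)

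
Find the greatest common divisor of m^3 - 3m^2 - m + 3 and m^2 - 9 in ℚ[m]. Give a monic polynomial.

m - 3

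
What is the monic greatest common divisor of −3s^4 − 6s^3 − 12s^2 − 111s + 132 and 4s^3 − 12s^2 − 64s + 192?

Apply the Euclidean algorithm:
  −3s^4 − 6s^3 − 12s^2 − 111s + 132 = (−(3/4)s − 15/4)(4s^3 − 12s^2 − 64s + 192) + (−105s^2 − 207s + 852)
  4s^3 − 12s^2 − 64s + 192 = (−(4/105)s + 232/1225)(−105s^2 − 207s + 852) + ((9384/1225)s + 37536/1225)
  −105s^2 − 207s + 852 = (−(42875/3128)s + 86975/3128)((9384/1225)s + 37536/1225) + (0)
Last nonzero remainder: (9384/1225)s + 37536/1225. Dividing through by 9384/1225 gives the monic gcd s + 4.

s + 4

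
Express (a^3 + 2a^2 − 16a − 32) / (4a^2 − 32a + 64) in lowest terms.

(a^2 + 6a + 8)/(4a − 16)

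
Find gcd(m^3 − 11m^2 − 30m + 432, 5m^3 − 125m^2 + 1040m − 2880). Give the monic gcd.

Repeated division with remainder:
  m^3 − 11m^2 − 30m + 432 = (1/5)(5m^3 − 125m^2 + 1040m − 2880) + (14m^2 − 238m + 1008)
  5m^3 − 125m^2 + 1040m − 2880 = ((5/14)m − 20/7)(14m^2 − 238m + 1008) + (0)
Last nonzero remainder: 14m^2 − 238m + 1008. Dividing through by 14 gives the monic gcd m^2 − 17m + 72.

m^2 − 17m + 72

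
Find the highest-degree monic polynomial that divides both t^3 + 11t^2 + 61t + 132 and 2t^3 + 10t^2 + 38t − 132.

Euclidean algorithm in ℚ[t]:
  t^3 + 11t^2 + 61t + 132 = (1/2)(2t^3 + 10t^2 + 38t − 132) + (6t^2 + 42t + 198)
  2t^3 + 10t^2 + 38t − 132 = ((1/3)t − 2/3)(6t^2 + 42t + 198) + (0)
Last nonzero remainder: 6t^2 + 42t + 198. Dividing through by 6 gives the monic gcd t^2 + 7t + 33.

t^2 + 7t + 33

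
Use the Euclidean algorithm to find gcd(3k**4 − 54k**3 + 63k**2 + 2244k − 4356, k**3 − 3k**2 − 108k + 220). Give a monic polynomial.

Euclidean algorithm in ℚ[k]:
  3k**4 − 54k**3 + 63k**2 + 2244k − 4356 = (3k − 45)(k**3 − 3k**2 − 108k + 220) + (252k**2 − 3276k + 5544)
  k**3 − 3k**2 − 108k + 220 = ((1/252)k + 5/126)(252k**2 − 3276k + 5544) + (0)
Last nonzero remainder: 252k**2 − 3276k + 5544. Dividing through by 252 gives the monic gcd k**2 − 13k + 22.

k**2 − 13k + 22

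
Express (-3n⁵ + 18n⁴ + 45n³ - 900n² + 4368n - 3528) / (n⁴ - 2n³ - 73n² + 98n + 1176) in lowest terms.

(-3n³ + 21n² - 102n + 84)/(n² - 3n - 28)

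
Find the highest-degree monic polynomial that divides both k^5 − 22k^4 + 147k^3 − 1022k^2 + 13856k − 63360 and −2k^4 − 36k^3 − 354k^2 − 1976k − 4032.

k^2 + 7k + 72

By polynomial division,
  k^5 − 22k^4 + 147k^3 − 1022k^2 + 13856k − 63360 = (−(1/2)k + 20)(−2k^4 − 36k^3 − 354k^2 − 1976k − 4032) + (690k^3 + 5070k^2 + 51360k + 17280)
  −2k^4 − 36k^3 − 354k^2 − 1976k − 4032 = (−(1/345)k − 49/1587)(690k^3 + 5070k^2 + 51360k + 17280) + (−(25704/529)k^2 − (179928/529)k − 1850688/529)
  690k^3 + 5070k^2 + 51360k + 17280 = (−(60835/4284)k − 5290/1071)(−(25704/529)k^2 − (179928/529)k − 1850688/529) + (0)
Last nonzero remainder: −(25704/529)k^2 − (179928/529)k − 1850688/529. Dividing through by −25704/529 gives the monic gcd k^2 + 7k + 72.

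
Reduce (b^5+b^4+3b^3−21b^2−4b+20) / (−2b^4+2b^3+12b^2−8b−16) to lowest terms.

By polynomial division,
  b^5+b^4+3b^3−21b^2−4b+20 = (−(1/2)b−1)(−2b^4+2b^3+12b^2−8b−16) + (11b^3−13b^2−20b+4)
  −2b^4+2b^3+12b^2−8b−16 = (−(2/11)b−4/121)(11b^3−13b^2−20b+4) + ((960/121)b^2−(960/121)b−1920/121)
  11b^3−13b^2−20b+4 = ((1331/960)b−121/480)((960/121)b^2−(960/121)b−1920/121) + (0)
Last nonzero remainder: (960/121)b^2−(960/121)b−1920/121. Dividing through by 960/121 gives the monic gcd b^2−b−2.
Cancel b^2−b−2 from numerator and denominator to get the reduced form.

(−b^3−2b^2−7b+10)/(2b^2−8)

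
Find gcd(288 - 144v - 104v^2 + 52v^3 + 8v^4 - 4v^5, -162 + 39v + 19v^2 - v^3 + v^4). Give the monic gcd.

By polynomial division,
  -4v^5 + 8v^4 + 52v^3 - 104v^2 - 144v + 288 = (-4v + 4)(v^4 - v^3 + 19v^2 + 39v - 162) + (132v^3 - 24v^2 - 948v + 936)
  v^4 - v^3 + 19v^2 + 39v - 162 = ((1/132)v - 3/484)(132v^3 - 24v^2 - 948v + 936) + ((3150/121)v^2 + (3150/121)v - 18900/121)
  132v^3 - 24v^2 - 948v + 936 = ((2662/525)v - 3146/525)((3150/121)v^2 + (3150/121)v - 18900/121) + (0)
Last nonzero remainder: (3150/121)v^2 + (3150/121)v - 18900/121. Dividing through by 3150/121 gives the monic gcd v^2 + v - 6.

-6 + v + v^2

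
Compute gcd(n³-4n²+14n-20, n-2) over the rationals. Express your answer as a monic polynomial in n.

n-2

Euclidean algorithm in ℚ[n]:
  n³-4n²+14n-20 = (n²-2n+10)(n-2) + (0)
The last nonzero remainder n-2 is already monic.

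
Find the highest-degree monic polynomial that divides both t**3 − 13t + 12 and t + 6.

By polynomial division,
  t**3 − 13t + 12 = (t**2 − 6t + 23)(t + 6) + (−126)
  t + 6 = (−(1/126)t − 1/21)(−126) + (0)
The last nonzero remainder is the constant −126, so the polynomials are coprime and gcd = 1.

1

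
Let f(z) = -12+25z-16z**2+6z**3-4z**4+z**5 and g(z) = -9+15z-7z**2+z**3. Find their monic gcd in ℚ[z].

3-4z+z**2

Apply the Euclidean algorithm:
  z**5-4z**4+6z**3-16z**2+25z-12 = (z**2+3z+12)(z**3-7z**2+15z-9) + (32z**2-128z+96)
  z**3-7z**2+15z-9 = ((1/32)z-3/32)(32z**2-128z+96) + (0)
Last nonzero remainder: 32z**2-128z+96. Dividing through by 32 gives the monic gcd z**2-4z+3.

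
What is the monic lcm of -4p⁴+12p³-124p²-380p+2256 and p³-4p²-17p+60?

Apply the Euclidean algorithm:
  -4p⁴+12p³-124p²-380p+2256 = (-4p-4)(p³-4p²-17p+60) + (-208p²-208p+2496)
  p³-4p²-17p+60 = (-(1/208)p+5/208)(-208p²-208p+2496) + (0)
Last nonzero remainder: -208p²-208p+2496. Dividing through by -208 gives the monic gcd p²+p-12.
Then lcm(f, g) = f·g / gcd(f, g); expanding and making the result monic gives the answer.

p⁵-8p⁴+46p³-60p²-1039p+2820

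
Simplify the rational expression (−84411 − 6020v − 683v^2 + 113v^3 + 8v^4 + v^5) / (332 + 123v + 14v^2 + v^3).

Apply the Euclidean algorithm:
  v^5 + 8v^4 + 113v^3 − 683v^2 − 6020v − 84411 = (v^2 − 6v + 74)(v^3 + 14v^2 + 123v + 332) + (−1313v^2 − 13130v − 108979)
  v^3 + 14v^2 + 123v + 332 = (−(1/1313)v − 4/1313)(−1313v^2 − 13130v − 108979) + (0)
Last nonzero remainder: −1313v^2 − 13130v − 108979. Dividing through by −1313 gives the monic gcd v^2 + 10v + 83.
Cancel v^2 + 10v + 83 from numerator and denominator to get the reduced form.

(−1017 + 50v − 2v^2 + v^3)/(4 + v)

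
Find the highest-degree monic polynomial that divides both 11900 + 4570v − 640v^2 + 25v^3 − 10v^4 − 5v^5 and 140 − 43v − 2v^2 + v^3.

−35 + 2v + v^2

By polynomial division,
  −5v^5 − 10v^4 + 25v^3 − 640v^2 + 4570v + 11900 = (−5v^2 − 20v − 230)(v^3 − 2v^2 − 43v + 140) + (−1260v^2 − 2520v + 44100)
  v^3 − 2v^2 − 43v + 140 = (−(1/1260)v + 1/315)(−1260v^2 − 2520v + 44100) + (0)
Last nonzero remainder: −1260v^2 − 2520v + 44100. Dividing through by −1260 gives the monic gcd v^2 + 2v − 35.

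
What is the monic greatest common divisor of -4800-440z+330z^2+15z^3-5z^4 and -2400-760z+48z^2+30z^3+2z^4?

Repeated division with remainder:
  -5z^4+15z^3+330z^2-440z-4800 = (-5/2)(2z^4+30z^3+48z^2-760z-2400) + (90z^3+450z^2-2340z-10800)
  2z^4+30z^3+48z^2-760z-2400 = ((1/45)z+2/9)(90z^3+450z^2-2340z-10800) + (0)
Last nonzero remainder: 90z^3+450z^2-2340z-10800. Dividing through by 90 gives the monic gcd z^3+5z^2-26z-120.

-120-26z+5z^2+z^3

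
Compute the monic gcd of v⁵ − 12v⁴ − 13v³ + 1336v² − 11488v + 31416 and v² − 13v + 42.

By polynomial division,
  v⁵ − 12v⁴ − 13v³ + 1336v² − 11488v + 31416 = (v³ + v² − 42v + 748)(v² − 13v + 42) + (0)
The last nonzero remainder v² − 13v + 42 is already monic.

v² − 13v + 42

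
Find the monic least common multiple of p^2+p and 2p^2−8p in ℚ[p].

p^3−3p^2−4p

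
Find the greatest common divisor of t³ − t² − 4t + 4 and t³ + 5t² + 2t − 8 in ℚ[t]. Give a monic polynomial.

t² + t − 2

By polynomial division,
  t³ − t² − 4t + 4 = (t³ + 5t² + 2t − 8) + (−6t² − 6t + 12)
  t³ + 5t² + 2t − 8 = (−(1/6)t − 2/3)(−6t² − 6t + 12) + (0)
Last nonzero remainder: −6t² − 6t + 12. Dividing through by −6 gives the monic gcd t² + t − 2.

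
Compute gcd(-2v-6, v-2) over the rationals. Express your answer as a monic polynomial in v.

By polynomial division,
  -2v-6 = (-2)(v-2) + (-10)
  v-2 = (-(1/10)v+1/5)(-10) + (0)
The last nonzero remainder is the constant -10, so the polynomials are coprime and gcd = 1.

1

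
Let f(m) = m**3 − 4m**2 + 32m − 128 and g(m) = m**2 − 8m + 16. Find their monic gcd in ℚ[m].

m − 4

Repeated division with remainder:
  m**3 − 4m**2 + 32m − 128 = (m + 4)(m**2 − 8m + 16) + (48m − 192)
  m**2 − 8m + 16 = ((1/48)m − 1/12)(48m − 192) + (0)
Last nonzero remainder: 48m − 192. Dividing through by 48 gives the monic gcd m − 4.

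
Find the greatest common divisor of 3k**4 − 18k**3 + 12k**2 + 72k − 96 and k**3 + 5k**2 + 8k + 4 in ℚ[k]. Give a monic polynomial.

Euclidean algorithm in ℚ[k]:
  3k**4 − 18k**3 + 12k**2 + 72k − 96 = (3k − 33)(k**3 + 5k**2 + 8k + 4) + (153k**2 + 324k + 36)
  k**3 + 5k**2 + 8k + 4 = ((1/153)k + 49/2601)(153k**2 + 324k + 36) + ((480/289)k + 960/289)
  153k**2 + 324k + 36 = ((14739/160)k + 867/80)((480/289)k + 960/289) + (0)
Last nonzero remainder: (480/289)k + 960/289. Dividing through by 480/289 gives the monic gcd k + 2.

k + 2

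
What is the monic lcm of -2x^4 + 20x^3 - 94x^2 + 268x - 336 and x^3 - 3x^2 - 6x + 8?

Repeated division with remainder:
  -2x^4 + 20x^3 - 94x^2 + 268x - 336 = (-2x + 14)(x^3 - 3x^2 - 6x + 8) + (-64x^2 + 368x - 448)
  x^3 - 3x^2 - 6x + 8 = (-(1/64)x - 11/256)(-64x^2 + 368x - 448) + ((45/16)x - 45/4)
  -64x^2 + 368x - 448 = (-(1024/45)x + 1792/45)((45/16)x - 45/4) + (0)
Last nonzero remainder: (45/16)x - 45/4. Dividing through by 45/16 gives the monic gcd x - 4.
Then lcm(f, g) = f·g / gcd(f, g); expanding and making the result monic gives the answer.

x^6 - 9x^5 + 35x^4 - 67x^3 - 60x^2 + 436x - 336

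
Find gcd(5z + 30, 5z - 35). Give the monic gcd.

1

Apply the Euclidean algorithm:
  5z + 30 = (5z - 35) + (65)
  5z - 35 = ((1/13)z - 7/13)(65) + (0)
The last nonzero remainder is the constant 65, so the polynomials are coprime and gcd = 1.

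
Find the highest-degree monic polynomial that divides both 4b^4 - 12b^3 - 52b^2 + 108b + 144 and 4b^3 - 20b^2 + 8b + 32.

b^2 - 3b - 4

Euclidean algorithm in ℚ[b]:
  4b^4 - 12b^3 - 52b^2 + 108b + 144 = (b + 2)(4b^3 - 20b^2 + 8b + 32) + (-20b^2 + 60b + 80)
  4b^3 - 20b^2 + 8b + 32 = (-(1/5)b + 2/5)(-20b^2 + 60b + 80) + (0)
Last nonzero remainder: -20b^2 + 60b + 80. Dividing through by -20 gives the monic gcd b^2 - 3b - 4.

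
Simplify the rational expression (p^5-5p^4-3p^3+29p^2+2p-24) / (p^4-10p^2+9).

(p^2-2p-8)/(p+3)

Apply the Euclidean algorithm:
  p^5-5p^4-3p^3+29p^2+2p-24 = (p-5)(p^4-10p^2+9) + (7p^3-21p^2-7p+21)
  p^4-10p^2+9 = ((1/7)p+3/7)(7p^3-21p^2-7p+21) + (0)
Last nonzero remainder: 7p^3-21p^2-7p+21. Dividing through by 7 gives the monic gcd p^3-3p^2-p+3.
Cancel p^3-3p^2-p+3 from numerator and denominator to get the reduced form.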